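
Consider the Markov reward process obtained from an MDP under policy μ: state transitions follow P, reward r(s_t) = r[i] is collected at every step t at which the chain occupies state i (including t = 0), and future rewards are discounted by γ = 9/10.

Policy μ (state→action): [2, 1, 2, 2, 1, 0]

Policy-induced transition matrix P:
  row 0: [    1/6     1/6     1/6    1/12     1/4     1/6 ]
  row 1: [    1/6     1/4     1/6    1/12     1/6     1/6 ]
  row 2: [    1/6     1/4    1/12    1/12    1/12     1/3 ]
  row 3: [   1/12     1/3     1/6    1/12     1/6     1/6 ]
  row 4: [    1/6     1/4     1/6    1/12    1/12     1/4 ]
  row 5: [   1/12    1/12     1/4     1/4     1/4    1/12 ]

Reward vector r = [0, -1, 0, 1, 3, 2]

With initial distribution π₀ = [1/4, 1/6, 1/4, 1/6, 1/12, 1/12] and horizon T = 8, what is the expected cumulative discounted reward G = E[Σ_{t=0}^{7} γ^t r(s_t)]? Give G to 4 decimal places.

t=0: π = [0.2500, 0.1667, 0.2500, 0.1667, 0.0833, 0.0833], E[r] = 0.4167, γ^t·E[r] = 0.416667, running G = 0.416667
t=1: π = [0.1458, 0.2292, 0.1528, 0.0972, 0.1667, 0.2083], E[r] = 0.7847, γ^t·E[r] = 0.706250, running G = 1.122917
t=2: π = [0.1412, 0.2112, 0.1713, 0.1181, 0.1696, 0.1887], E[r] = 0.7928, γ^t·E[r] = 0.642188, running G = 1.765104
t=3: π = [0.1411, 0.2166, 0.1681, 0.1148, 0.1658, 0.1936], E[r] = 0.7826, γ^t·E[r] = 0.570551, running G = 2.335655
t=4: π = [0.1410, 0.2155, 0.1688, 0.1156, 0.1667, 0.1924], E[r] = 0.7850, γ^t·E[r] = 0.515046, running G = 2.850701
t=5: π = [0.1410, 0.2158, 0.1686, 0.1154, 0.1665, 0.1927], E[r] = 0.7843, γ^t·E[r] = 0.463147, running G = 3.313848
t=6: π = [0.1410, 0.2158, 0.1687, 0.1154, 0.1665, 0.1926], E[r] = 0.7845, γ^t·E[r] = 0.416919, running G = 3.730768
t=7: π = [0.1410, 0.2158, 0.1687, 0.1154, 0.1665, 0.1926], E[r] = 0.7845, γ^t·E[r] = 0.375208, running G = 4.105976

G = 4.1060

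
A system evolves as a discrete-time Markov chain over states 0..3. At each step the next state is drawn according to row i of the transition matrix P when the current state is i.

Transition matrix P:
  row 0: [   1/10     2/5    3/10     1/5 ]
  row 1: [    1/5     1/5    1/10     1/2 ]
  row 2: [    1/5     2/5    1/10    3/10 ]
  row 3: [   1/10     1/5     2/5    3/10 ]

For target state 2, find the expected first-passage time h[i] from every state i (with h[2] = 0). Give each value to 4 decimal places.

First-step conditioning: h[2] = 0; for i ≠ 2, h[i] = 1 + Σ_k P[i][k]·h[k].
  h[0] = 1 + 1/10·h[0] + 2/5·h[1] + 1/5·h[3]
  h[1] = 1 + 1/5·h[0] + 1/5·h[1] + 1/2·h[3]
  h[3] = 1 + 1/10·h[0] + 1/5·h[1] + 3/10·h[3]
Solving the 3×3 linear system over states ≠ 2 gives exactly h = [570/157, 645/157, 0, 490/157] (h[2] = 0 is the target).

h = [3.6306, 4.1083, 0.0000, 3.1210]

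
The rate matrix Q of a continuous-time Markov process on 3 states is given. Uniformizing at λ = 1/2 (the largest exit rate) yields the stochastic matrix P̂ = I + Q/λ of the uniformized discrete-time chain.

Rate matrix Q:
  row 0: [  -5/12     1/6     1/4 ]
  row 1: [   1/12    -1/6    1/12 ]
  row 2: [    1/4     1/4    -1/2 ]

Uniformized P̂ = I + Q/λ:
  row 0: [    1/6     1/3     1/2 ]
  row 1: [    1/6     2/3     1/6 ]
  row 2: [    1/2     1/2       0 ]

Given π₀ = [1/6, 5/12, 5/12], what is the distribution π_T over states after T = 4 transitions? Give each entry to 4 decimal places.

t=0: π = [0.1667, 0.4167, 0.4167]
t=1: π = [0.3056, 0.5417, 0.1528]
t=2: π = [0.2176, 0.5394, 0.2431]
t=3: π = [0.2477, 0.5536, 0.1987]
t=4: π = [0.2329, 0.5510, 0.2161]

π = [0.2329, 0.5510, 0.2161]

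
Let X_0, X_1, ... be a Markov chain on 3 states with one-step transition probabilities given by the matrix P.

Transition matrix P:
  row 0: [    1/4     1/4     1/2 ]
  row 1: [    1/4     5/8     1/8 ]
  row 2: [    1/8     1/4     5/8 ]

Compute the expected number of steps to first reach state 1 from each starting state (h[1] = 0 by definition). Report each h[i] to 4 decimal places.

h = [4.0000, 0.0000, 4.0000]

First-step conditioning: h[1] = 0; for i ≠ 1, h[i] = 1 + Σ_k P[i][k]·h[k].
  h[0] = 1 + 1/4·h[0] + 1/2·h[2]
  h[2] = 1 + 1/8·h[0] + 5/8·h[2]
Solving the 2×2 linear system over states ≠ 1 gives exactly h = [4, 0, 4] (h[1] = 0 is the target).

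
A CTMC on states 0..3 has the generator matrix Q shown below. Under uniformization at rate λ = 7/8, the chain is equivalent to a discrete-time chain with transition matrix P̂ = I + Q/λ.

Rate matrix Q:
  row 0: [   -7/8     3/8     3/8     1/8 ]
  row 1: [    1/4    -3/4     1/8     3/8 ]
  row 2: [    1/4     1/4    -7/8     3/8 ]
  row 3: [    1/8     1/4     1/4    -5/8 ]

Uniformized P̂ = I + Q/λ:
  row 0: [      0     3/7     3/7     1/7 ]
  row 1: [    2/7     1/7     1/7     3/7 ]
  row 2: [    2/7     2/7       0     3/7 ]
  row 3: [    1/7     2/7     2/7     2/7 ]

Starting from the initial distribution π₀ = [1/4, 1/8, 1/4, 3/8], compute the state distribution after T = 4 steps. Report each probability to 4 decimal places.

t=0: π = [0.2500, 0.1250, 0.2500, 0.3750]
t=1: π = [0.1607, 0.3036, 0.2321, 0.3036]
t=2: π = [0.1964, 0.2653, 0.1990, 0.3393]
t=3: π = [0.1811, 0.2759, 0.2190, 0.3240]
t=4: π = [0.1877, 0.2722, 0.2096, 0.3305]

π = [0.1877, 0.2722, 0.2096, 0.3305]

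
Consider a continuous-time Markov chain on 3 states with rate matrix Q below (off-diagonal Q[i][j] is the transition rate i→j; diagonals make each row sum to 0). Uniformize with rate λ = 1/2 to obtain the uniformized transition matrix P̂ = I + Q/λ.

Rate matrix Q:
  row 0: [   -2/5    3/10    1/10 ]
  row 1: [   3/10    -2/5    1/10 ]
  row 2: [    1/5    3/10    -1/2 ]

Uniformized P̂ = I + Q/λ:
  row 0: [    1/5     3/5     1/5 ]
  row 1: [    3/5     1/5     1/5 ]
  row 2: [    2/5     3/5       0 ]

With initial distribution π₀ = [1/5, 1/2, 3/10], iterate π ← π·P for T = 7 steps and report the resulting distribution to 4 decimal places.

π = [0.4049, 0.4285, 0.1667]

t=0: π = [0.2000, 0.5000, 0.3000]
t=1: π = [0.4600, 0.4000, 0.1400]
t=2: π = [0.3880, 0.4400, 0.1720]
t=3: π = [0.4104, 0.4240, 0.1656]
t=4: π = [0.4027, 0.4304, 0.1669]
t=5: π = [0.4055, 0.4278, 0.1666]
t=6: π = [0.4045, 0.4289, 0.1667]
t=7: π = [0.4049, 0.4285, 0.1667]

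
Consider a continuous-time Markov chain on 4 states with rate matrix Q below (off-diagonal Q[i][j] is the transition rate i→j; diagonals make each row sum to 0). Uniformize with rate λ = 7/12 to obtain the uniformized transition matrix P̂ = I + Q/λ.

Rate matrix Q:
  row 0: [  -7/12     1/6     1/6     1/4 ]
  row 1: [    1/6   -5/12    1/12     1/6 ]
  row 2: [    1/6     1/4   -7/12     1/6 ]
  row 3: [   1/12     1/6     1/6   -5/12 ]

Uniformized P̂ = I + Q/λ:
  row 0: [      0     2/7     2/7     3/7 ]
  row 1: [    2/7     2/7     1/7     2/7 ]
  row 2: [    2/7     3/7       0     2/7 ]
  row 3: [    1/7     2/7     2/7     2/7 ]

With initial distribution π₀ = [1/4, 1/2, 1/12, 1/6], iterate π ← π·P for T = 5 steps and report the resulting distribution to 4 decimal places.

t=0: π = [0.2500, 0.5000, 0.0833, 0.1667]
t=1: π = [0.1905, 0.2976, 0.1905, 0.3214]
t=2: π = [0.1854, 0.3129, 0.1888, 0.3129]
t=3: π = [0.1880, 0.3127, 0.1871, 0.3122]
t=4: π = [0.1874, 0.3124, 0.1876, 0.3126]
t=5: π = [0.1875, 0.3125, 0.1875, 0.3125]

π = [0.1875, 0.3125, 0.1875, 0.3125]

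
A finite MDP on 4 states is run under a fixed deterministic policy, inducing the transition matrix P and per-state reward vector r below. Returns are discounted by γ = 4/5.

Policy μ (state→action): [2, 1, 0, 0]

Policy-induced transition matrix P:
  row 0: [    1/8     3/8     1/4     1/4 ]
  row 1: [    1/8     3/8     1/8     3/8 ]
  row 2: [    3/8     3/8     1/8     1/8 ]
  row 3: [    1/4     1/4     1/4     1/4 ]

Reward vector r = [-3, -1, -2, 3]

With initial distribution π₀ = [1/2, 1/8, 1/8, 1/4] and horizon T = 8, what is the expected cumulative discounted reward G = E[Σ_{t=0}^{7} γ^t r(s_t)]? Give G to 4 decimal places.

G = -2.8287

t=0: π = [0.5000, 0.1250, 0.1250, 0.2500], E[r] = -1.1250, γ^t·E[r] = -1.125000, running G = -1.125000
t=1: π = [0.1875, 0.3438, 0.2188, 0.2500], E[r] = -0.5938, γ^t·E[r] = -0.475000, running G = -1.600000
t=2: π = [0.2109, 0.3438, 0.1797, 0.2656], E[r] = -0.5391, γ^t·E[r] = -0.345000, running G = -1.945000
t=3: π = [0.2031, 0.3418, 0.1846, 0.2705], E[r] = -0.5088, γ^t·E[r] = -0.260500, running G = -2.205500
t=4: π = [0.2050, 0.3412, 0.1842, 0.2697], E[r] = -0.5155, γ^t·E[r] = -0.211150, running G = -2.416650
t=5: π = [0.2048, 0.3413, 0.1843, 0.2696], E[r] = -0.5154, γ^t·E[r] = -0.168870, running G = -2.585520
t=6: π = [0.2048, 0.3413, 0.1843, 0.2696], E[r] = -0.5154, γ^t·E[r] = -0.135105, running G = -2.720625
t=7: π = [0.2048, 0.3413, 0.1843, 0.2696], E[r] = -0.5154, γ^t·E[r] = -0.108078, running G = -2.828702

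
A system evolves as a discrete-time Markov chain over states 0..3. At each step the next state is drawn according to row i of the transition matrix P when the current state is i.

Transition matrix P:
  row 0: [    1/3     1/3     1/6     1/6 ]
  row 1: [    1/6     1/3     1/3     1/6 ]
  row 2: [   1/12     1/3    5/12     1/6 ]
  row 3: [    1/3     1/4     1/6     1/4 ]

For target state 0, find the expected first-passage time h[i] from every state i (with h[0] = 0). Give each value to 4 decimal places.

First-step conditioning: h[0] = 0; for i ≠ 0, h[i] = 1 + Σ_k P[i][k]·h[k].
  h[1] = 1 + 1/3·h[1] + 1/3·h[2] + 1/6·h[3]
  h[2] = 1 + 1/3·h[1] + 5/12·h[2] + 1/6·h[3]
  h[3] = 1 + 1/4·h[1] + 1/6·h[2] + 1/4·h[3]
Solving the 3×3 linear system over states ≠ 0 gives exactly h = [0, 242/41, 264/41, 194/41] (h[0] = 0 is the target).

h = [0.0000, 5.9024, 6.4390, 4.7317]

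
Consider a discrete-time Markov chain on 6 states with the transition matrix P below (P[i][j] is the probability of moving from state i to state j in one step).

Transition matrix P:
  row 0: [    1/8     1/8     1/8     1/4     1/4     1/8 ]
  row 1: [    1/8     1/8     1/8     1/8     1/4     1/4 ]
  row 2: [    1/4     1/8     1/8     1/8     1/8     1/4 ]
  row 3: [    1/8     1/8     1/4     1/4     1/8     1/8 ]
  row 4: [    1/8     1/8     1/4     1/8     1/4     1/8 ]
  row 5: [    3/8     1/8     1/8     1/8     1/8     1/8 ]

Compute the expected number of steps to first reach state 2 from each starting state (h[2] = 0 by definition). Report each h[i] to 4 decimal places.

h = [5.7171, 5.8164, 0.0000, 5.0819, 5.0819, 5.8759]

First-step conditioning: h[2] = 0; for i ≠ 2, h[i] = 1 + Σ_k P[i][k]·h[k].
  h[0] = 1 + 1/8·h[0] + 1/8·h[1] + 1/4·h[3] + 1/4·h[4] + 1/8·h[5]
  h[1] = 1 + 1/8·h[0] + 1/8·h[1] + 1/8·h[3] + 1/4·h[4] + 1/4·h[5]
  h[3] = 1 + 1/8·h[0] + 1/8·h[1] + 1/4·h[3] + 1/8·h[4] + 1/8·h[5]
  h[4] = 1 + 1/8·h[0] + 1/8·h[1] + 1/8·h[3] + 1/4·h[4] + 1/8·h[5]
  h[5] = 1 + 3/8·h[0] + 1/8·h[1] + 1/8·h[3] + 1/8·h[4] + 1/8·h[5]
Solving the 5×5 linear system over states ≠ 2 gives exactly h = [2304/403, 2344/403, 0, 2048/403, 2048/403, 2368/403] (h[2] = 0 is the target).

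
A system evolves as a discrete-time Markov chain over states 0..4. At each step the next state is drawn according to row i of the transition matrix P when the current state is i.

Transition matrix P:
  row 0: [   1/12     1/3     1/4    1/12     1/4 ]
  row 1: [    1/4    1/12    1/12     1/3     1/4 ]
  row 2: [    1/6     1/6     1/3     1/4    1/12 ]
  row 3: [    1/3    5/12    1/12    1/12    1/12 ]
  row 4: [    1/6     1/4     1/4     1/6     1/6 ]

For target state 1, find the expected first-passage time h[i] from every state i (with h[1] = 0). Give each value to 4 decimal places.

h = [3.4557, 0.0000, 3.9665, 3.0435, 3.6898]

First-step conditioning: h[1] = 0; for i ≠ 1, h[i] = 1 + Σ_k P[i][k]·h[k].
  h[0] = 1 + 1/12·h[0] + 1/4·h[2] + 1/12·h[3] + 1/4·h[4]
  h[2] = 1 + 1/6·h[0] + 1/3·h[2] + 1/4·h[3] + 1/12·h[4]
  h[3] = 1 + 1/3·h[0] + 1/12·h[2] + 1/12·h[3] + 1/12·h[4]
  h[4] = 1 + 1/6·h[0] + 1/4·h[2] + 1/6·h[3] + 1/6·h[4]
Solving the 4×4 linear system over states ≠ 1 gives exactly h = [10716/3101, 0, 12300/3101, 9438/3101, 11442/3101] (h[1] = 0 is the target).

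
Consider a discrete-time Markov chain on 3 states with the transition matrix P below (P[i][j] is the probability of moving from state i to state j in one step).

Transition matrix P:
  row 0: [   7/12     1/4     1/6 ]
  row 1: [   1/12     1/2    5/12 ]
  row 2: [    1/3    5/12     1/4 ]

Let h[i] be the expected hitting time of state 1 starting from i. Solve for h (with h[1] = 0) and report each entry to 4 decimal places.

First-step conditioning: h[1] = 0; for i ≠ 1, h[i] = 1 + Σ_k P[i][k]·h[k].
  h[0] = 1 + 7/12·h[0] + 1/6·h[2]
  h[2] = 1 + 1/3·h[0] + 1/4·h[2]
Solving the 2×2 linear system over states ≠ 1 gives exactly h = [132/37, 0, 108/37] (h[1] = 0 is the target).

h = [3.5676, 0.0000, 2.9189]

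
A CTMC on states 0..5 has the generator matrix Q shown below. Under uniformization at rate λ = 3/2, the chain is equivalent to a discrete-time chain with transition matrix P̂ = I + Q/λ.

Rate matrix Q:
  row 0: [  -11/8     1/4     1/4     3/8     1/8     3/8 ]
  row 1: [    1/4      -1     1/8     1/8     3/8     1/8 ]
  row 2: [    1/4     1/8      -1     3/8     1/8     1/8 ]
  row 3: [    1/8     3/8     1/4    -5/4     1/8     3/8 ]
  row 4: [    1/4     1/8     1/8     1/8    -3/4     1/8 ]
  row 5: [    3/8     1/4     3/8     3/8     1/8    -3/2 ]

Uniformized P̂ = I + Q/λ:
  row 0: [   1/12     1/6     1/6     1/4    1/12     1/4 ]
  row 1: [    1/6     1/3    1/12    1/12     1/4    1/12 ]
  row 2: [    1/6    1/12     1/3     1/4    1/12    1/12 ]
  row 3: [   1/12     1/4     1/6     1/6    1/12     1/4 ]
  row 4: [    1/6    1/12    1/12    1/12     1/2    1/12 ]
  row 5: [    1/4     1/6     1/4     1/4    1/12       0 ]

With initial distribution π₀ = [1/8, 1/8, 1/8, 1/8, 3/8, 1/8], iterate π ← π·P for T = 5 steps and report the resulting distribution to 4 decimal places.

π = [0.1503, 0.1799, 0.1749, 0.1729, 0.1954, 0.1266]

t=0: π = [0.1250, 0.1250, 0.1250, 0.1250, 0.3750, 0.1250]
t=1: π = [0.1563, 0.1563, 0.1563, 0.1563, 0.2604, 0.1146]
t=2: π = [0.1502, 0.1710, 0.1675, 0.1675, 0.2179, 0.1259]
t=3: π = [0.1507, 0.1770, 0.1727, 0.1712, 0.2026, 0.1258]
t=4: π = [0.1503, 0.1792, 0.1743, 0.1725, 0.1973, 0.1265]
t=5: π = [0.1503, 0.1799, 0.1749, 0.1729, 0.1954, 0.1266]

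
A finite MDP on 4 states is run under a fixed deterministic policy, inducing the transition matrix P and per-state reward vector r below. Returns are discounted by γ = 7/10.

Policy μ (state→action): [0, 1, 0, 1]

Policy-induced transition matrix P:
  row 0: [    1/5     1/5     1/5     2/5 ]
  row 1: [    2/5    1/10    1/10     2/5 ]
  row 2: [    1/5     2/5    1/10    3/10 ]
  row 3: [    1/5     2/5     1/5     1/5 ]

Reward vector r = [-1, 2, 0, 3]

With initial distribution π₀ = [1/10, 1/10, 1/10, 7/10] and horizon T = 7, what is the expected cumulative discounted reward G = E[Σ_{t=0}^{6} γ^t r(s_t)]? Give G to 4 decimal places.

t=0: π = [0.1000, 0.1000, 0.1000, 0.7000], E[r] = 2.2000, γ^t·E[r] = 2.200000, running G = 2.200000
t=1: π = [0.2200, 0.3500, 0.1800, 0.2500], E[r] = 1.2300, γ^t·E[r] = 0.861000, running G = 3.061000
t=2: π = [0.2700, 0.2510, 0.1470, 0.3320], E[r] = 1.2280, γ^t·E[r] = 0.601720, running G = 3.662720
t=3: π = [0.2502, 0.2707, 0.1602, 0.3189], E[r] = 1.2479, γ^t·E[r] = 0.428030, running G = 4.090750
t=4: π = [0.2541, 0.2688, 0.1569, 0.3202], E[r] = 1.2440, γ^t·E[r] = 0.298675, running G = 4.389424
t=5: π = [0.2538, 0.2685, 0.1574, 0.3203], E[r] = 1.2442, γ^t·E[r] = 0.209104, running G = 4.598529
t=6: π = [0.2537, 0.2687, 0.1574, 0.3202], E[r] = 1.2443, γ^t·E[r] = 0.146387, running G = 4.744916

G = 4.7449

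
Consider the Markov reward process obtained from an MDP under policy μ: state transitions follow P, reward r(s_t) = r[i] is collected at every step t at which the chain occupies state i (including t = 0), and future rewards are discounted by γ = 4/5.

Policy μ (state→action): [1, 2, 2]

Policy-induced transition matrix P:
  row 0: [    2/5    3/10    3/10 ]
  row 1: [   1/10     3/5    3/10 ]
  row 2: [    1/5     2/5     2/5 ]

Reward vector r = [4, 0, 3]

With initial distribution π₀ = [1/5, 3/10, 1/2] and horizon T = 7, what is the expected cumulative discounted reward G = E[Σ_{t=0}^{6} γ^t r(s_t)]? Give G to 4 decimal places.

t=0: π = [0.2000, 0.3000, 0.5000], E[r] = 2.3000, γ^t·E[r] = 2.300000, running G = 2.300000
t=1: π = [0.2100, 0.4400, 0.3500], E[r] = 1.8900, γ^t·E[r] = 1.512000, running G = 3.812000
t=2: π = [0.1980, 0.4670, 0.3350], E[r] = 1.7970, γ^t·E[r] = 1.150080, running G = 4.962080
t=3: π = [0.1929, 0.4736, 0.3335], E[r] = 1.7721, γ^t·E[r] = 0.907315, running G = 5.869395
t=4: π = [0.1912, 0.4754, 0.3334], E[r] = 1.7649, γ^t·E[r] = 0.722915, running G = 6.592311
t=5: π = [0.1907, 0.4760, 0.3333], E[r] = 1.7628, γ^t·E[r] = 0.577637, running G = 7.169948
t=6: π = [0.1905, 0.4761, 0.3333], E[r] = 1.7622, γ^t·E[r] = 0.461944, running G = 7.631892

G = 7.6319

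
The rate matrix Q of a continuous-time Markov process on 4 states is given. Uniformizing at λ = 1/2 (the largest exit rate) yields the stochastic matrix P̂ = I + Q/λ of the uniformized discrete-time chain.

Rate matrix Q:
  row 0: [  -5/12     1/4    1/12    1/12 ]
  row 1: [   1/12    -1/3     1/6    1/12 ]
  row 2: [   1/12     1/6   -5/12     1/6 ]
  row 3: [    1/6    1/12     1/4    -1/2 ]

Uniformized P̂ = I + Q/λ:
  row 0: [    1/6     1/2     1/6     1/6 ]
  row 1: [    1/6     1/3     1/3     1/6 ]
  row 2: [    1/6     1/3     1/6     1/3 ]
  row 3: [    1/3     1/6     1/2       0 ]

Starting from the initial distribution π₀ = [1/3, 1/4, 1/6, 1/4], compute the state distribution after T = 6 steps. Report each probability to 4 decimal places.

π = [0.1972, 0.3357, 0.2836, 0.1835]

t=0: π = [0.3333, 0.2500, 0.1667, 0.2500]
t=1: π = [0.2083, 0.3472, 0.2917, 0.1528]
t=2: π = [0.1921, 0.3426, 0.2755, 0.1898]
t=3: π = [0.1983, 0.3337, 0.2870, 0.1809]
t=4: π = [0.1968, 0.3362, 0.2826, 0.1843]
t=5: π = [0.1974, 0.3354, 0.2842, 0.1830]
t=6: π = [0.1972, 0.3357, 0.2836, 0.1835]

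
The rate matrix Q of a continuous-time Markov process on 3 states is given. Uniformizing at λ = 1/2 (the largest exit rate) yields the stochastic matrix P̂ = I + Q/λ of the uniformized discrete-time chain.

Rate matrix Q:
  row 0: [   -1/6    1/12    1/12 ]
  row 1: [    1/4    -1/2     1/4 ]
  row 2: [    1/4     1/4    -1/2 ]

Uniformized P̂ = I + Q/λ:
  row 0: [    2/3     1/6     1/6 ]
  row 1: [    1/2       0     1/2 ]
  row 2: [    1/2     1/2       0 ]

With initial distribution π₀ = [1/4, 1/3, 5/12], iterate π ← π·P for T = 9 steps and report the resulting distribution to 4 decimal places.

t=0: π = [0.2500, 0.3333, 0.4167]
t=1: π = [0.5417, 0.2500, 0.2083]
t=2: π = [0.5903, 0.1944, 0.2153]
t=3: π = [0.5984, 0.2060, 0.1956]
t=4: π = [0.5997, 0.1975, 0.2027]
t=5: π = [0.6000, 0.2013, 0.1987]
t=6: π = [0.6000, 0.1994, 0.2007]
t=7: π = [0.6000, 0.2003, 0.1997]
t=8: π = [0.6000, 0.1998, 0.2002]
t=9: π = [0.6000, 0.2001, 0.1999]

π = [0.6000, 0.2001, 0.1999]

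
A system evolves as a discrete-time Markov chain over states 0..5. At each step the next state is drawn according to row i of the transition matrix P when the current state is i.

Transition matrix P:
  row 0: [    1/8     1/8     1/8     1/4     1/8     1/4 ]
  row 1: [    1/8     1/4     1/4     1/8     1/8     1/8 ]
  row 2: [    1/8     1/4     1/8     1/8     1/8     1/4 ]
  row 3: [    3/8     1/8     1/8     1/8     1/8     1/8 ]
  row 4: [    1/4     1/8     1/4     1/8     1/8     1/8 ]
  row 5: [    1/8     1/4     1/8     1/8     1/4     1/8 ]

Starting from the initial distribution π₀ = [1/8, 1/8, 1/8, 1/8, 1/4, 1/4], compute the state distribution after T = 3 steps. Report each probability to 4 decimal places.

π = [0.1802, 0.1909, 0.1667, 0.1475, 0.1462, 0.1685]

t=0: π = [0.1250, 0.1250, 0.1250, 0.1250, 0.2500, 0.2500]
t=1: π = [0.1875, 0.1875, 0.1719, 0.1406, 0.1563, 0.1563]
t=2: π = [0.1797, 0.1895, 0.1680, 0.1484, 0.1445, 0.1699]
t=3: π = [0.1802, 0.1909, 0.1667, 0.1475, 0.1462, 0.1685]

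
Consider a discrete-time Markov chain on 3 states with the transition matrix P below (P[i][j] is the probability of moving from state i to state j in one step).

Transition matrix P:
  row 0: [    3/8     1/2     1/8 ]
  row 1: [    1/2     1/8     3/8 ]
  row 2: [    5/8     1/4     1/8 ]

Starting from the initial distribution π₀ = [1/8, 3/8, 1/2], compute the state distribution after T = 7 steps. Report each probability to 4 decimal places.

π = [0.4674, 0.3261, 0.2065]

t=0: π = [0.1250, 0.3750, 0.5000]
t=1: π = [0.5469, 0.2344, 0.2188]
t=2: π = [0.4590, 0.3574, 0.1836]
t=3: π = [0.4656, 0.3201, 0.2144]
t=4: π = [0.4686, 0.3264, 0.2050]
t=5: π = [0.4671, 0.3264, 0.2066]
t=6: π = [0.4674, 0.3260, 0.2066]
t=7: π = [0.4674, 0.3261, 0.2065]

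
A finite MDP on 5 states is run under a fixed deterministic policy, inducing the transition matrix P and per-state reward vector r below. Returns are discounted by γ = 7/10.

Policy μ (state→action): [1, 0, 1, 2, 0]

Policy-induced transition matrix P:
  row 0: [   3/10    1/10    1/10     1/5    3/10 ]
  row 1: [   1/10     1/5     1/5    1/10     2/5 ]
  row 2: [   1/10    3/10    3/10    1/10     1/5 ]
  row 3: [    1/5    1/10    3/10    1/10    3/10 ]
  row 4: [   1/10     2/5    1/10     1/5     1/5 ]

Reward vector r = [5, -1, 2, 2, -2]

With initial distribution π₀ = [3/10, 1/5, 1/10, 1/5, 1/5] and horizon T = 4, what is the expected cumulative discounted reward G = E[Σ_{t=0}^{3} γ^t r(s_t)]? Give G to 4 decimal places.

t=0: π = [0.3000, 0.2000, 0.1000, 0.2000, 0.2000], E[r] = 1.5000, γ^t·E[r] = 1.500000, running G = 1.500000
t=1: π = [0.1800, 0.2000, 0.1800, 0.1500, 0.2900], E[r] = 0.7800, γ^t·E[r] = 0.546000, running G = 2.046000
t=2: π = [0.1510, 0.2430, 0.1860, 0.1470, 0.2730], E[r] = 0.6320, γ^t·E[r] = 0.309680, running G = 2.355680
t=3: π = [0.1449, 0.2434, 0.1909, 0.1424, 0.2784], E[r] = 0.5909, γ^t·E[r] = 0.202679, running G = 2.558359

G = 2.5584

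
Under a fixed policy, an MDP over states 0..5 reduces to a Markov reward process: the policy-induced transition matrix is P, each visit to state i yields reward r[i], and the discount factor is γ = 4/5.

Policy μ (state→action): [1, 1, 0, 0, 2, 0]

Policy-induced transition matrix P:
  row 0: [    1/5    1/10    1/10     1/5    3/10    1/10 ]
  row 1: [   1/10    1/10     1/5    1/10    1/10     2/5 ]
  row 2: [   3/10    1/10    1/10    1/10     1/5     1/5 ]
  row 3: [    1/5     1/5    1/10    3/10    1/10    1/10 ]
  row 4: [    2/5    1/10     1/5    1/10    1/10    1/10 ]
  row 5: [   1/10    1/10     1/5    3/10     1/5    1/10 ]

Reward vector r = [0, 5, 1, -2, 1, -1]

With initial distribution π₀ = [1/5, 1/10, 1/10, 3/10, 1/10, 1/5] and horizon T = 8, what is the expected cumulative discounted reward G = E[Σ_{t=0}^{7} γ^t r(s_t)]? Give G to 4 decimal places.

t=0: π = [0.2000, 0.1000, 0.1000, 0.3000, 0.1000, 0.2000], E[r] = -0.1000, γ^t·E[r] = -0.100000, running G = -0.100000
t=1: π = [0.2000, 0.1300, 0.1400, 0.2200, 0.1700, 0.1400], E[r] = 0.3800, γ^t·E[r] = 0.304000, running G = 0.204000
t=2: π = [0.2210, 0.1220, 0.1440, 0.1920, 0.1680, 0.1530], E[r] = 0.3850, γ^t·E[r] = 0.246400, running G = 0.450400
t=3: π = [0.2205, 0.1192, 0.1443, 0.1911, 0.1739, 0.1510], E[r] = 0.3810, γ^t·E[r] = 0.195072, running G = 0.645472
t=4: π = [0.2222, 0.1191, 0.1444, 0.1905, 0.1736, 0.1502], E[r] = 0.3825, γ^t·E[r] = 0.156656, running G = 0.802128
t=5: π = [0.2222, 0.1190, 0.1443, 0.1904, 0.1739, 0.1502], E[r] = 0.3826, γ^t·E[r] = 0.125354, running G = 0.927482
t=6: π = [0.2223, 0.1190, 0.1443, 0.1903, 0.1739, 0.1501], E[r] = 0.3826, γ^t·E[r] = 0.100291, running G = 1.027773
t=7: π = [0.2223, 0.1190, 0.1443, 0.1903, 0.1739, 0.1501], E[r] = 0.3826, γ^t·E[r] = 0.080234, running G = 1.108007

G = 1.1080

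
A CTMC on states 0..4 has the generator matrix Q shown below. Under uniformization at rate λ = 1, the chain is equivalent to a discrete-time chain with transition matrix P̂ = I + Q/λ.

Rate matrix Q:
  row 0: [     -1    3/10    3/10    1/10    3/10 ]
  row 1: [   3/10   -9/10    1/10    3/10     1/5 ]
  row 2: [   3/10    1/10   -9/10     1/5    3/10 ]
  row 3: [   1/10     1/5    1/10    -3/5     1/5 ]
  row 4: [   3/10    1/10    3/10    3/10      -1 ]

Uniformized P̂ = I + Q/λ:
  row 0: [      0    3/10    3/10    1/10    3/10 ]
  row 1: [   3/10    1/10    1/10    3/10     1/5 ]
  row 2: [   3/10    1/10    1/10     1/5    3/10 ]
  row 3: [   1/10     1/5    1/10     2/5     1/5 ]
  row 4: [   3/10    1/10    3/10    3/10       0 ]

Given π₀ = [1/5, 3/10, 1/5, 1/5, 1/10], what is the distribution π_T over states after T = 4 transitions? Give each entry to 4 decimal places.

π = [0.1889, 0.1650, 0.1777, 0.2716, 0.1968]

t=0: π = [0.2000, 0.3000, 0.2000, 0.2000, 0.1000]
t=1: π = [0.2000, 0.1600, 0.1600, 0.2600, 0.2200]
t=2: π = [0.1880, 0.1660, 0.1840, 0.2700, 0.1920]
t=3: π = [0.1896, 0.1646, 0.1760, 0.2710, 0.1988]
t=4: π = [0.1889, 0.1650, 0.1777, 0.2716, 0.1968]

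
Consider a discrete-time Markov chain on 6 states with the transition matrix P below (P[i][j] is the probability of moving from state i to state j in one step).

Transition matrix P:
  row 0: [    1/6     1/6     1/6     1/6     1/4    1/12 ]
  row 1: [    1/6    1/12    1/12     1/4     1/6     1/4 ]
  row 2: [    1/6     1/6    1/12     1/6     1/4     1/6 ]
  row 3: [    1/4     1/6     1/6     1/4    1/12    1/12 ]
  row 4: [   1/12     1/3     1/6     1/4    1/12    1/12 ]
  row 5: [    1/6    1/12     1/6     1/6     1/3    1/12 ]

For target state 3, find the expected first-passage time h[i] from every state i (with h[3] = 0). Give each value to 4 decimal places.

h = [5.0268, 4.6710, 5.0264, 0.0000, 4.6169, 5.0223]

First-step conditioning: h[3] = 0; for i ≠ 3, h[i] = 1 + Σ_k P[i][k]·h[k].
  h[0] = 1 + 1/6·h[0] + 1/6·h[1] + 1/6·h[2] + 1/4·h[4] + 1/12·h[5]
  h[1] = 1 + 1/6·h[0] + 1/12·h[1] + 1/12·h[2] + 1/6·h[4] + 1/4·h[5]
  h[2] = 1 + 1/6·h[0] + 1/6·h[1] + 1/12·h[2] + 1/4·h[4] + 1/6·h[5]
  h[4] = 1 + 1/12·h[0] + 1/3·h[1] + 1/6·h[2] + 1/12·h[4] + 1/12·h[5]
  h[5] = 1 + 1/6·h[0] + 1/12·h[1] + 1/6·h[2] + 1/3·h[4] + 1/12·h[5]
Solving the 5×5 linear system over states ≠ 3 gives exactly h = [348048/69239, 323412/69239, 348024/69239, 0, 319668/69239, 347736/69239] (h[3] = 0 is the target).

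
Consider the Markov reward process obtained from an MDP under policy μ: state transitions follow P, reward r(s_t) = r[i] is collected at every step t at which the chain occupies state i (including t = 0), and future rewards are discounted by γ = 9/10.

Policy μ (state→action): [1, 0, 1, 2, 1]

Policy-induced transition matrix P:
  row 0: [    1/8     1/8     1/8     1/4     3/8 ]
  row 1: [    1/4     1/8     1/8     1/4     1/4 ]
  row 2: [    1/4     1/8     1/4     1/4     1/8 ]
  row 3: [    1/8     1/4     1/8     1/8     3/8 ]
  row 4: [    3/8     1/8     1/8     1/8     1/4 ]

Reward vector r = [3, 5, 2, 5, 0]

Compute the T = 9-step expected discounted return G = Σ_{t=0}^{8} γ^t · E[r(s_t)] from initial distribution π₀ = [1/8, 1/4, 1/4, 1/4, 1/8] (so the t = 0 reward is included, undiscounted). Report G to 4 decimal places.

t=0: π = [0.1250, 0.2500, 0.2500, 0.2500, 0.1250], E[r] = 3.3750, γ^t·E[r] = 3.375000, running G = 3.375000
t=1: π = [0.2188, 0.1563, 0.1563, 0.2031, 0.2656], E[r] = 2.7656, γ^t·E[r] = 2.489063, running G = 5.864063
t=2: π = [0.2305, 0.1504, 0.1445, 0.1914, 0.2832], E[r] = 2.6895, γ^t·E[r] = 2.178457, running G = 8.042520
t=3: π = [0.2327, 0.1489, 0.1431, 0.1907, 0.2847], E[r] = 2.6821, γ^t·E[r] = 1.955272, running G = 9.997792
t=4: π = [0.2327, 0.1488, 0.1429, 0.1906, 0.2850], E[r] = 2.6808, γ^t·E[r] = 1.758904, running G = 11.756695
t=5: π = [0.2327, 0.1488, 0.1429, 0.1905, 0.2850], E[r] = 2.6807, γ^t·E[r] = 1.582953, running G = 13.339648
t=6: π = [0.2327, 0.1488, 0.1429, 0.1906, 0.2851], E[r] = 2.6807, γ^t·E[r] = 1.424648, running G = 14.764296
t=7: π = [0.2327, 0.1488, 0.1429, 0.1905, 0.2851], E[r] = 2.6807, γ^t·E[r] = 1.282182, running G = 16.046478
t=8: π = [0.2327, 0.1488, 0.1429, 0.1905, 0.2851], E[r] = 2.6807, γ^t·E[r] = 1.153964, running G = 17.200442

G = 17.2004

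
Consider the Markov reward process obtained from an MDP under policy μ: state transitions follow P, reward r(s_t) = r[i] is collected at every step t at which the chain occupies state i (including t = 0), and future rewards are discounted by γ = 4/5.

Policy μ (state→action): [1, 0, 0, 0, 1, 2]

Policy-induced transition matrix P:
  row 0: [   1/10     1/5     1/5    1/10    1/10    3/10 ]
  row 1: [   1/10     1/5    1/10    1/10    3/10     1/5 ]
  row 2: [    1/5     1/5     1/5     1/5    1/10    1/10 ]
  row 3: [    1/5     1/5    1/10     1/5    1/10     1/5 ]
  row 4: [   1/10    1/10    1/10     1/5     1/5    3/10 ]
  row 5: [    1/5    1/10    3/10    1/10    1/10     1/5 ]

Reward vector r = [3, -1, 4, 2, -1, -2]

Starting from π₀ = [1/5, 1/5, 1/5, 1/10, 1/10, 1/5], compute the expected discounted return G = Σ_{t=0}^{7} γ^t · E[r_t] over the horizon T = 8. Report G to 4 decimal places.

G = 3.1638

t=0: π = [0.2000, 0.2000, 0.2000, 0.1000, 0.1000, 0.2000], E[r] = 0.9000, γ^t·E[r] = 0.900000, running G = 0.900000
t=1: π = [0.1500, 0.1700, 0.1800, 0.1400, 0.1500, 0.2100], E[r] = 0.7100, γ^t·E[r] = 0.568000, running G = 1.468000
t=2: π = [0.1530, 0.1640, 0.1750, 0.1470, 0.1490, 0.2120], E[r] = 0.7160, γ^t·E[r] = 0.458240, running G = 1.926240
t=3: π = [0.1534, 0.1639, 0.1752, 0.1471, 0.1477, 0.2127], E[r] = 0.7182, γ^t·E[r] = 0.367718, running G = 2.293958
t=4: π = [0.1535, 0.1640, 0.1754, 0.1470, 0.1476, 0.2126], E[r] = 0.7194, γ^t·E[r] = 0.294670, running G = 2.588629
t=5: π = [0.1535, 0.1640, 0.1754, 0.1470, 0.1475, 0.2126], E[r] = 0.7195, γ^t·E[r] = 0.235751, running G = 2.824380
t=6: π = [0.1535, 0.1640, 0.1754, 0.1470, 0.1476, 0.2126], E[r] = 0.7194, γ^t·E[r] = 0.188593, running G = 3.012974
t=7: π = [0.1535, 0.1640, 0.1754, 0.1470, 0.1476, 0.2126], E[r] = 0.7194, γ^t·E[r] = 0.150873, running G = 3.163847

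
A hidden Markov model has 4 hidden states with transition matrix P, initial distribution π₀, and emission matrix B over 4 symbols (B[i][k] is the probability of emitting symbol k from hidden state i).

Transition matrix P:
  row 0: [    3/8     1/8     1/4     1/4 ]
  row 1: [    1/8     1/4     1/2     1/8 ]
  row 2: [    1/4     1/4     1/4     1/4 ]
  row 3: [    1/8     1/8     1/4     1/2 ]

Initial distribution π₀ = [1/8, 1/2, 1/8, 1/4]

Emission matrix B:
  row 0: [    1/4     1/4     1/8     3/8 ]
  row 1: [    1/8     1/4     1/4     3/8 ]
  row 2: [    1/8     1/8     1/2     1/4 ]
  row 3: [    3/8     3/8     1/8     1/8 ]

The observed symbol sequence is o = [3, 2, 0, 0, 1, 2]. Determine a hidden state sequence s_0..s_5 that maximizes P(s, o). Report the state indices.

t=0: δ = [4.688e-02, 1.875e-01, 3.125e-02, 3.125e-02]  (obs o_0=3)
t=1: δ = [2.930e-03, 1.172e-02, 4.688e-02, 2.930e-03]  ψ = [1, 1, 1, 1]  (obs o_1=2)
t=2: δ = [2.930e-03, 1.465e-03, 1.465e-03, 4.395e-03]  ψ = [2, 2, 2, 2]  (obs o_2=0)
t=3: δ = [2.747e-04, 6.866e-05, 1.373e-04, 8.240e-04]  ψ = [0, 3, 3, 3]  (obs o_3=0)
t=4: δ = [2.575e-05, 2.575e-05, 2.575e-05, 1.545e-04]  ψ = [0, 3, 3, 3]  (obs o_4=1)
t=5: δ = [2.414e-06, 4.828e-06, 1.931e-05, 9.656e-06]  ψ = [3, 3, 3, 3]  (obs o_5=2)
backtrack: best end state = 2; path = [1, 2, 3, 3, 3, 2]

path = [1, 2, 3, 3, 3, 2]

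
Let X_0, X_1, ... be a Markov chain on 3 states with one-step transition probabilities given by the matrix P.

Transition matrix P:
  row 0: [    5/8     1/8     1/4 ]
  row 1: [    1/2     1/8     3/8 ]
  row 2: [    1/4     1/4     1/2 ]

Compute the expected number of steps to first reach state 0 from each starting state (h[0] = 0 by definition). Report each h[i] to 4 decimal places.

h = [0.0000, 2.5455, 3.2727]

First-step conditioning: h[0] = 0; for i ≠ 0, h[i] = 1 + Σ_k P[i][k]·h[k].
  h[1] = 1 + 1/8·h[1] + 3/8·h[2]
  h[2] = 1 + 1/4·h[1] + 1/2·h[2]
Solving the 2×2 linear system over states ≠ 0 gives exactly h = [0, 28/11, 36/11] (h[0] = 0 is the target).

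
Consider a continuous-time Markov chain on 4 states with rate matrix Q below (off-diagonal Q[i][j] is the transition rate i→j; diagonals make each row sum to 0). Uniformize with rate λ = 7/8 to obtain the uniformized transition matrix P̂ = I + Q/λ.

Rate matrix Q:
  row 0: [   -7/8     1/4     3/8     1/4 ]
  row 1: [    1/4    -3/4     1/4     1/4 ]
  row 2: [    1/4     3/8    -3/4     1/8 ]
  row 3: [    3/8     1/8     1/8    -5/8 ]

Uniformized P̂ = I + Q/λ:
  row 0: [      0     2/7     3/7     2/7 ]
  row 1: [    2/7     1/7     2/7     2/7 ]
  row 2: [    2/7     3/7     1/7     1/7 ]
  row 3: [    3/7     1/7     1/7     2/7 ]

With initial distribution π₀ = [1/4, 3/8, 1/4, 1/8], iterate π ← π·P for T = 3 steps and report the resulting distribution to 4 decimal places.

t=0: π = [0.2500, 0.3750, 0.2500, 0.1250]
t=1: π = [0.2321, 0.2500, 0.2679, 0.2500]
t=2: π = [0.2551, 0.2526, 0.2449, 0.2474]
t=3: π = [0.2482, 0.2493, 0.2518, 0.2507]

π = [0.2482, 0.2493, 0.2518, 0.2507]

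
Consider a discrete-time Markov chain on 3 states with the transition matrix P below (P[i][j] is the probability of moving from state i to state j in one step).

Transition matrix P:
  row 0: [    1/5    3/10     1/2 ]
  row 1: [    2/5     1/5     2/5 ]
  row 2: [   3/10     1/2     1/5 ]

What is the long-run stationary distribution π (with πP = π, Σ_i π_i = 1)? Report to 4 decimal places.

π = [0.3034, 0.3379, 0.3586]

Balance equations π_j = Σ_i π_i·P[i][j]:
  π_0 = 1/5·π_0 + 2/5·π_1 + 3/10·π_2
  π_1 = 3/10·π_0 + 1/5·π_1 + 1/2·π_2
  normalize: π_0 + π_1 + π_2 = 1
Solving the linear system gives exactly π = [44/145, 49/145, 52/145].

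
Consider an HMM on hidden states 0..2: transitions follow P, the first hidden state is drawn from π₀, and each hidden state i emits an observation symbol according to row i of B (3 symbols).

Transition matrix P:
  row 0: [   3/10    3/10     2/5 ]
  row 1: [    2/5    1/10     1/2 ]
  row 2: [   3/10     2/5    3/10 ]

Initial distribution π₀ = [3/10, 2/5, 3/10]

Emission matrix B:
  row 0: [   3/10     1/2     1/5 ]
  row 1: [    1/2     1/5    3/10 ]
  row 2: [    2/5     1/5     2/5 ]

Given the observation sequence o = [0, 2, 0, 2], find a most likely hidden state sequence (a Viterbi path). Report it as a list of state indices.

t=0: δ = [9.000e-02, 2.000e-01, 1.200e-01]  (obs o_0=0)
t=1: δ = [1.600e-02, 1.440e-02, 4.000e-02]  ψ = [1, 2, 1]  (obs o_1=2)
t=2: δ = [3.600e-03, 8.000e-03, 4.800e-03]  ψ = [2, 2, 2]  (obs o_2=0)
t=3: δ = [6.400e-04, 5.760e-04, 1.600e-03]  ψ = [1, 2, 1]  (obs o_3=2)
backtrack: best end state = 2; path = [1, 2, 1, 2]

path = [1, 2, 1, 2]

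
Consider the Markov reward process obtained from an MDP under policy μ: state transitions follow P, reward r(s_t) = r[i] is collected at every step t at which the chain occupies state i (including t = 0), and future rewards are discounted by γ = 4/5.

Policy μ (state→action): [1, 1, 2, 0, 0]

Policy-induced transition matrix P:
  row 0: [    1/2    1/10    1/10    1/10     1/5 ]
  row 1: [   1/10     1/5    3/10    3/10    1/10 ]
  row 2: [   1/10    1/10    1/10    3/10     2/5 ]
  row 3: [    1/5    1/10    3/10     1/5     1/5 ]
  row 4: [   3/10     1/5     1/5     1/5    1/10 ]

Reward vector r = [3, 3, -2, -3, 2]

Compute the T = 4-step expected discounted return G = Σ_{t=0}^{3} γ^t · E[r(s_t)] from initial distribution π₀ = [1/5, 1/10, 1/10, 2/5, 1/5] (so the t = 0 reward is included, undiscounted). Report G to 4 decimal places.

G = 1.0139

t=0: π = [0.2000, 0.1000, 0.1000, 0.4000, 0.2000], E[r] = -0.1000, γ^t·E[r] = -0.100000, running G = -0.100000
t=1: π = [0.2600, 0.1300, 0.2200, 0.2000, 0.1900], E[r] = 0.5100, γ^t·E[r] = 0.408000, running G = 0.308000
t=2: π = [0.2620, 0.1320, 0.1850, 0.2090, 0.2120], E[r] = 0.6090, γ^t·E[r] = 0.389760, running G = 0.697760
t=3: π = [0.2681, 0.1344, 0.1894, 0.2055, 0.2026], E[r] = 0.6174, γ^t·E[r] = 0.316109, running G = 1.013869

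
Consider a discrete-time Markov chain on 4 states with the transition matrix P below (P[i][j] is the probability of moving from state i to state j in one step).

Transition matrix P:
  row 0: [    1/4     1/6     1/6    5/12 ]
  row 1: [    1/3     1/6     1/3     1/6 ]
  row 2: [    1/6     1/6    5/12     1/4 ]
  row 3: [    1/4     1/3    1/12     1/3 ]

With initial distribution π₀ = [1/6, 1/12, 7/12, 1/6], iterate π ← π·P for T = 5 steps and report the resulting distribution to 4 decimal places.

π = [0.2482, 0.2163, 0.2374, 0.2981]

t=0: π = [0.1667, 0.0833, 0.5833, 0.1667]
t=1: π = [0.2083, 0.1944, 0.3125, 0.2847]
t=2: π = [0.2402, 0.2141, 0.2535, 0.2922]
t=3: π = [0.2467, 0.2154, 0.2414, 0.2965]
t=4: π = [0.2478, 0.2161, 0.2382, 0.2979]
t=5: π = [0.2482, 0.2163, 0.2374, 0.2981]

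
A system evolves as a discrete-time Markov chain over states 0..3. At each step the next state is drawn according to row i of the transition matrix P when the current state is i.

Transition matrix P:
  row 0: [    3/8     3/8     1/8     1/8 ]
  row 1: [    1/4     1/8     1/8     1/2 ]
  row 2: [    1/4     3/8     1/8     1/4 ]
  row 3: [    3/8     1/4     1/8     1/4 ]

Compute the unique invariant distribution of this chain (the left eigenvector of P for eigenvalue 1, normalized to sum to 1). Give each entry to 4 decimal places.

π = [0.3253, 0.2723, 0.1250, 0.2774]

Balance equations π_j = Σ_i π_i·P[i][j]:
  π_0 = 3/8·π_0 + 1/4·π_1 + 1/4·π_2 + 3/8·π_3
  π_1 = 3/8·π_0 + 1/8·π_1 + 3/8·π_2 + 1/4·π_3
  π_2 = 1/8·π_0 + 1/8·π_1 + 1/8·π_2 + 1/8·π_3
  normalize: π_0 + π_1 + π_2 + π_3 = 1
Solving the linear system gives exactly π = [95/292, 159/584, 1/8, 81/292].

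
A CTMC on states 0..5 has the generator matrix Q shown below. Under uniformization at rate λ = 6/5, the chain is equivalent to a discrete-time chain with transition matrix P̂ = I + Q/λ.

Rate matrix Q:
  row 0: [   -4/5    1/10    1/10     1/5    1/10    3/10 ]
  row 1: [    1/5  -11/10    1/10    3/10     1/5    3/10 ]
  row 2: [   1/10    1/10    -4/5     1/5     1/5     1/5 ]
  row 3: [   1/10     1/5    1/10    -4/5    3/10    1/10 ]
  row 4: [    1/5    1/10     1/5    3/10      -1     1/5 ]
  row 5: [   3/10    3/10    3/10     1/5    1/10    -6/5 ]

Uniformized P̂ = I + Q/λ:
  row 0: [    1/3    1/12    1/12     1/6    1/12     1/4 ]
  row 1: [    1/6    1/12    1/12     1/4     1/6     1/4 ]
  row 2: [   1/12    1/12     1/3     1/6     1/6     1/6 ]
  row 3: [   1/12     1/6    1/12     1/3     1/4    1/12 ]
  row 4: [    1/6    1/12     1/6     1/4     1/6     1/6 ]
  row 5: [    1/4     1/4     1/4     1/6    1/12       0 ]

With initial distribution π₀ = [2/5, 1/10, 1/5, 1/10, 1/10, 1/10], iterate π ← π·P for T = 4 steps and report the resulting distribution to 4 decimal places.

t=0: π = [0.4000, 0.1000, 0.2000, 0.1000, 0.1000, 0.1000]
t=1: π = [0.2167, 0.1083, 0.1583, 0.2000, 0.1333, 0.1833]
t=2: π = [0.1882, 0.1306, 0.1646, 0.2201, 0.1500, 0.1465]
t=3: π = [0.1782, 0.1261, 0.1614, 0.2267, 0.1571, 0.1505]
t=4: π = [0.1766, 0.1273, 0.1619, 0.2281, 0.1582, 0.1481]

π = [0.1766, 0.1273, 0.1619, 0.2281, 0.1582, 0.1481]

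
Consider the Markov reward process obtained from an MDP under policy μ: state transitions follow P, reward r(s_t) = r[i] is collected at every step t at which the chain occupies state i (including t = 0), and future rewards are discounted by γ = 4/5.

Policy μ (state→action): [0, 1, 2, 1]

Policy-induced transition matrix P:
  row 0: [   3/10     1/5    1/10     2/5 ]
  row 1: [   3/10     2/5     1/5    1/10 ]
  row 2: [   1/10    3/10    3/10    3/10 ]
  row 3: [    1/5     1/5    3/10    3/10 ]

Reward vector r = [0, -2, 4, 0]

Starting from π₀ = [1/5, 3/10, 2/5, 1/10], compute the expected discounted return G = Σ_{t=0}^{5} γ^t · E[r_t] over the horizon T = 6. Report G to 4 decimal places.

t=0: π = [0.2000, 0.3000, 0.4000, 0.1000], E[r] = 1.0000, γ^t·E[r] = 1.000000, running G = 1.000000
t=1: π = [0.2100, 0.3000, 0.2300, 0.2600], E[r] = 0.3200, γ^t·E[r] = 0.256000, running G = 1.256000
t=2: π = [0.2280, 0.2830, 0.2280, 0.2610], E[r] = 0.3460, γ^t·E[r] = 0.221440, running G = 1.477440
t=3: π = [0.2283, 0.2794, 0.2261, 0.2662], E[r] = 0.3456, γ^t·E[r] = 0.176947, running G = 1.654387
t=4: π = [0.2282, 0.2785, 0.2264, 0.2670], E[r] = 0.3486, γ^t·E[r] = 0.142795, running G = 1.797182
t=5: π = [0.2280, 0.2783, 0.2265, 0.2671], E[r] = 0.3494, γ^t·E[r] = 0.114491, running G = 1.911673

G = 1.9117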